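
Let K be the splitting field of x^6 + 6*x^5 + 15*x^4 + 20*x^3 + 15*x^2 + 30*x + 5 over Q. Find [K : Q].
The degree of the splitting field over Q equals the order of the Galois group, so first determine the group. The polynomial f is an irreducible sextic over Q, so G = Gal(f/Q) is one of the 16 transitive subgroups 6T1, ..., 6T16 of S_6. The discriminant of f is 746496000000 = 864000^2, a perfect square, so G is contained in A_6. The transitive groups of degree 6 contained in A_6 are: A_4 (6T4, order 12), S_4 (6T7, order 24), (C_3 x C_3) : C_4 (6T10, order 36), PSL(2,5) (6T12, order 60), A_6 (6T15, order 360). By Dedekind's theorem, for a prime p not dividing disc(f) the degrees of the irreducible factors of f mod p form the cycle type of an element of G. Factoring f modulo the 6 such primes p <= 23 (skipping 2, 3, 5, which divide the discriminant), each new pattern first appears at: mod 7: f = (x + 4)(x^5 + 2x^4 + 6x^2 + 5x + 3), pattern 5+1; mod 23: f = (x + 8)(x + 13)(x + 22)(x^3 + 9x^2 + 5x + 13), pattern 3+1+1+1. No other pattern occurs in this range, so the set of observed cycle types is {5+1, 3+1+1+1}. Among the candidates above, the only group containing elements of all these cycle types is A_6 (6T15) — each of A_4 (6T4), S_4 (6T7), (C_3 x C_3) : C_4 (6T10), PSL(2,5) (6T12) lacks at least one of them. Hence G = A_6 (6T15), of order 360. The Galois group A_6 (6T15) has order 360, so the splitting field has degree 360 over Q.

360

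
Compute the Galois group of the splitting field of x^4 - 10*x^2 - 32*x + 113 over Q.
V_4

The polynomial is an irreducible quartic over Q and its discriminant is 33177600 = 5760^2, a perfect square, so the Galois group is contained in A_4. The resolvent cubic y^3 + 10*y^2 - 452*y - 5544 splits completely over Q, which gives the Klein four-group V_4.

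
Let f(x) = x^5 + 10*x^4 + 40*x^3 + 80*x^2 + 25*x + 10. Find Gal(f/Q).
The polynomial f is an irreducible quintic over Q, so G = Gal(f/Q) is a transitive subgroup of S_5: one of C_5 (5T1, order 5), D_5 (5T2, order 10), F_20 (5T3, order 20), A_5 (5T4, order 60) or S_5 (5T5, order 120). The discriminant of f is 58564000000 = 242000^2, a perfect square, so G is contained in A_5. The transitive groups of degree 5 contained in A_5 are: C_5 (5T1, order 5), D_5 (5T2, order 10), A_5 (5T4, order 60). By Dedekind's theorem, for a prime p not dividing disc(f) the degrees of the irreducible factors of f mod p form the cycle type of an element of G. Factoring f modulo the 3 such primes p <= 13 (skipping 2, 5, 11, which divide the discriminant), each new pattern first appears at: mod 3: f = (x^5 + x^4 + x^3 + 2x^2 + x + 1), pattern 5; mod 13: f = (x + 8)(x + 10)(x^3 + 5x^2 + 5), pattern 3+1+1. No other pattern occurs in this range, so the set of observed cycle types is {5, 3+1+1}. Among the candidates above, the only group containing elements of all these cycle types is A_5 (5T4) — each of C_5 (5T1), D_5 (5T2) lacks at least one of them. Hence G = A_5 (5T4), of order 60.

A_5 (order 60)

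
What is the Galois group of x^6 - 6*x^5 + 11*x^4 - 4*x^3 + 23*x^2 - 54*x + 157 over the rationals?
6T8: S_4

The polynomial f is an irreducible sextic over Q, so G = Gal(f/Q) is one of the 16 transitive subgroups 6T1, ..., 6T16 of S_6. The discriminant of f is -5497558138880000, which is not a perfect square, so G is not contained in A_6. The transitive groups of degree 6 not contained in A_6 are: C_6 (6T1, order 6), S_3 (6T2, order 6), D_6 (6T3, order 12), C_3 x S_3 (6T5, order 18), A_4 x C_2 (6T6, order 24), S_4 (6T8, order 24), S_3 x S_3 (6T9, order 36), S_4 x C_2 (6T11, order 48), (S_3 x S_3) : C_2 (6T13, order 72), PGL(2,5) (6T14, order 120), S_6 (6T16, order 720). By Dedekind's theorem, for a prime p not dividing disc(f) the degrees of the irreducible factors of f mod p form the cycle type of an element of G. Factoring f modulo the 22 such primes p <= 89 (skipping 2, 5, which divide the discriminant), each new pattern first appears at: mod 3: f = (x^3 + x^2 + x + 2)(x^3 + 2x^2 + 2x + 2), pattern 3+3; mod 7: f = (x^2 + 2)(x^2 + 3x + 6)(x^2 + 5x + 2), pattern 2+2+2; mod 13: f = (x + 4)(x + 7)(x^4 + 9x^3 + x^2 + 6x + 7), pattern 4+1+1; mod 43: f = (x + 18)(x + 23)(x^2 + 41x + 17)(x^2 + 41x + 41), pattern 2+2+1+1. No other pattern occurs in this range, so the set of observed cycle types is {3+3, 2+2+2, 4+1+1, 2+2+1+1}. The candidates containing elements of all these cycle types are S_4 (6T8) of order 24, S_4 x C_2 (6T11) of order 48, PGL(2,5) (6T14) of order 120, S_6 (6T16) of order 720; the others are excluded. The observed types are precisely the cycle types that occur in S_4 (6T8) (apart from the identity). Each of the other remaining candidates has further cycle types, and by the Chebotarev density theorem the matching factorization patterns would occur for a proportion of primes equal to their share of the group: S_4 x C_2 (6T11) additionally contains elements of type 6, 4+2, 2+1+1+1+1 (17 of its 48 elements, about 35% of primes); PGL(2,5) (6T14) additionally contains elements of type 6, 5+1 (44 of its 120 elements, about 37% of primes); S_6 (6T16) additionally contains elements of type 6, 5+1, 4+2, 3+2+1, 3+1+1+1, 2+1+1+1+1 (529 of its 720 elements, about 73% of primes). None of the 22 primes tested shows any such pattern (for each of these groups the chance of that is below 10^-4), which rules them out. Hence G = S_4 (6T8), of order 24.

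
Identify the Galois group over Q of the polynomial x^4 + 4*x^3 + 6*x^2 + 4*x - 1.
The polynomial is an irreducible quartic over Q and its discriminant is -2048, which is not a perfect square, so the Galois group is not contained in A_4. The resolvent cubic y^3 - 6*y^2 + 20*y - 24 has exactly one rational root, so the Galois group is C_4 or D_4. The quartic remains irreducible over Q(sqrt(disc)), so the group is D_4.

4T3: D_4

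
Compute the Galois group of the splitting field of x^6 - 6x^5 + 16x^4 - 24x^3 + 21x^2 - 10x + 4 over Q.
6T11: S_4 x C_2

The polynomial f is an irreducible sextic over Q, so G = Gal(f/Q) is one of the 16 transitive subgroups 6T1, ..., 6T16 of S_6. The discriminant of f is -1722368, which is not a perfect square, so G is not contained in A_6. The transitive groups of degree 6 not contained in A_6 are: C_6 (6T1, order 6), S_3 (6T2, order 6), D_6 (6T3, order 12), C_3 x S_3 (6T5, order 18), A_4 x C_2 (6T6, order 24), S_4 (6T8, order 24), S_3 x S_3 (6T9, order 36), S_4 x C_2 (6T11, order 48), (S_3 x S_3) : C_2 (6T13, order 72), PGL(2,5) (6T14, order 120), S_6 (6T16, order 720). By Dedekind's theorem, for a prime p not dividing disc(f) the degrees of the irreducible factors of f mod p form the cycle type of an element of G. Factoring f modulo the 29 such primes p <= 127 (skipping 2, 29, which divide the discriminant), each new pattern first appears at: mod 3: f = (x^3 + x^2 + 2x + 1)(x^3 + 2x^2 + 1), pattern 3+3; mod 5: f = (x^6 + 4x^5 + x^4 + x^3 + x^2 + 4), pattern 6; mod 7: f = (x + 2)(x + 3)(x^4 + 3x^3 + 2x^2 + 4x + 3), pattern 4+1+1; mod 17: f = (x + 4)(x + 11)(x^2 + 14)(x^2 + 13x + 1), pattern 2+2+1+1; mod 23: f = (x^2 + 8x + 5)(x^2 + 11x + 2)(x^2 + 21x + 5), pattern 2+2+2; mod 67: f = (x^2 + 65x + 15)(x^4 + 63x^3 + 60x^2 + 22x + 36), pattern 4+2; mod 127: f = (x + 39)(x + 59)(x + 66)(x + 86)(x^2 + 125x + 122), pattern 2+1+1+1+1. No other pattern occurs in this range, so the set of observed cycle types is {3+3, 6, 4+1+1, 2+2+1+1, 2+2+2, 4+2, 2+1+1+1+1}. The candidates containing elements of all these cycle types are S_4 x C_2 (6T11) of order 48, S_6 (6T16) of order 720; the others are excluded. The observed types are precisely the cycle types that occur in S_4 x C_2 (6T11) (apart from the identity). Each of the other remaining candidates has further cycle types, and by the Chebotarev density theorem the matching factorization patterns would occur for a proportion of primes equal to their share of the group: S_6 (6T16) additionally contains elements of type 5+1, 3+2+1, 3+1+1+1 (304 of its 720 elements, about 42% of primes). None of the 29 primes tested shows any such pattern (for each of these groups the chance of that is below 10^-4), which rules them out. Hence G = S_4 x C_2 (6T11), of order 48.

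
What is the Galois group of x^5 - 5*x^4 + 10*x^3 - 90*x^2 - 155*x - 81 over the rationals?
The polynomial f is an irreducible quintic over Q, so G = Gal(f/Q) is a transitive subgroup of S_5: one of C_5 (5T1, order 5), D_5 (5T2, order 10), F_20 (5T3, order 20), A_5 (5T4, order 60) or S_5 (5T5, order 120). The discriminant of f is 44092620800000, which is not a perfect square, so G is not contained in A_5. The transitive groups of degree 5 not contained in A_5 are: F_20 (5T3, order 20), S_5 (5T5, order 120). By Dedekind's theorem, for a prime p not dividing disc(f) the degrees of the irreducible factors of f mod p form the cycle type of an element of G. Factoring f modulo the 18 such primes p <= 73 (skipping 2, 5, 29, which divide the discriminant), each new pattern first appears at: mod 3: f = (x)(x^4 + x^3 + x^2 + 1), pattern 4+1; mod 11: f = (x^5 + 6x^4 + 10x^3 + 9x^2 + 10x + 7), pattern 5; mod 19: f = (x + 2)(x^2 + 14x + 9)(x^2 + 17x + 5), pattern 2+2+1. No other pattern occurs in this range, so the set of observed cycle types is {4+1, 5, 2+2+1}. The candidates containing elements of all these cycle types are F_20 (5T3) of order 20, S_5 (5T5) of order 120; the others are excluded. The observed types are precisely the cycle types that occur in F_20 (5T3) (apart from the identity). Each of the other remaining candidates has further cycle types, and by the Chebotarev density theorem the matching factorization patterns would occur for a proportion of primes equal to their share of the group: S_5 (5T5) additionally contains elements of type 3+2, 3+1+1, 2+1+1+1 (50 of its 120 elements, about 42% of primes). None of the 18 primes tested shows any such pattern (for each of these groups the chance of that is below 10^-4), which rules them out. Hence G = F_20 (5T3), of order 20.

5T3: F_20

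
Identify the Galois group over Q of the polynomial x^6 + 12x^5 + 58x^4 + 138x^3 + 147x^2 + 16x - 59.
The polynomial f is an irreducible sextic over Q, so G = Gal(f/Q) is one of the 16 transitive subgroups 6T1, ..., 6T16 of S_6. The discriminant of f is 95101504 = 9752^2, a perfect square, so G is contained in A_6. The transitive groups of degree 6 contained in A_6 are: A_4 (6T4, order 12), S_4 (6T7, order 24), (C_3 x C_3) : C_4 (6T10, order 36), PSL(2,5) (6T12, order 60), A_6 (6T15, order 360). By Dedekind's theorem, for a prime p not dividing disc(f) the degrees of the irreducible factors of f mod p form the cycle type of an element of G. Factoring f modulo the 79 such primes p <= 421 (skipping 2, 23, 53, which divide the discriminant), each new pattern first appears at: mod 3: f = (x^3 + x^2 + 2)(x^3 + 2x^2 + 2x + 2), pattern 3+3; mod 5: f = (x^2 + 3)(x^4 + 2x^3 + 2x + 2), pattern 4+2; mod 19: f = (x + 1)(x + 10)(x^2 + 6)(x^2 + x + 12), pattern 2+2+1+1; mod 223: f = (x + 17)(x + 41)(x + 84)(x + 155)(x + 176)(x + 208), pattern 1+1+1+1+1+1. No other pattern occurs in this range, so the set of observed cycle types is {3+3, 4+2, 2+2+1+1, 1+1+1+1+1+1}. The candidates containing elements of all these cycle types are S_4 (6T7) of order 24, (C_3 x C_3) : C_4 (6T10) of order 36, A_6 (6T15) of order 360; the others are excluded. The observed types are precisely the cycle types that occur in S_4 (6T7). Each of the other remaining candidates has further cycle types, and by the Chebotarev density theorem the matching factorization patterns would occur for a proportion of primes equal to their share of the group: (C_3 x C_3) : C_4 (6T10) additionally contains elements of type 3+1+1+1 (4 of its 36 elements, about 11% of primes); A_6 (6T15) additionally contains elements of type 5+1, 3+1+1+1 (184 of its 360 elements, about 51% of primes). None of the 79 primes tested shows any such pattern (for each of these groups the chance of that is below 10^-4), which rules them out. Hence G = S_4 (6T7), of order 24.

S_4 (order 24)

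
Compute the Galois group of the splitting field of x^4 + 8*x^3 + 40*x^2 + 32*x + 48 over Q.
D_4 (order 8)

The polynomial is an irreducible quartic over Q and its discriminant is 411041792, which is not a perfect square, so the Galois group is not contained in A_4. The resolvent cubic y^3 - 40*y^2 + 64*y + 3584 has exactly one rational root, so the Galois group is C_4 or D_4. The quartic remains irreducible over Q(sqrt(disc)), so the group is D_4.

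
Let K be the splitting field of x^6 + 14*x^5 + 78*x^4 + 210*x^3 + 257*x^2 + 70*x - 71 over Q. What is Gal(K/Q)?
A_4 (order 12)

The polynomial f is an irreducible sextic over Q, so G = Gal(f/Q) is one of the 16 transitive subgroups 6T1, ..., 6T16 of S_6. The discriminant of f is 5489031744 = 74088^2, a perfect square, so G is contained in A_6. The transitive groups of degree 6 contained in A_6 are: A_4 (6T4, order 12), S_4 (6T7, order 24), (C_3 x C_3) : C_4 (6T10, order 36), PSL(2,5) (6T12, order 60), A_6 (6T15, order 360). By Dedekind's theorem, for a prime p not dividing disc(f) the degrees of the irreducible factors of f mod p form the cycle type of an element of G. Factoring f modulo the 33 such primes p <= 151 (skipping 2, 3, 7, which divide the discriminant), each new pattern first appears at: mod 5: f = (x^3 + x^2 + 1)(x^3 + 3x^2 + 4), pattern 3+3; mod 13: f = (x + 11)(x + 12)(x^2 + x + 2)(x^2 + 3x + 5), pattern 2+2+1+1. No other pattern occurs in this range, so the set of observed cycle types is {3+3, 2+2+1+1}. The candidates containing elements of all these cycle types are A_4 (6T4) of order 12, S_4 (6T7) of order 24, (C_3 x C_3) : C_4 (6T10) of order 36, PSL(2,5) (6T12) of order 60, A_6 (6T15) of order 360; the others are excluded. The observed types are precisely the cycle types that occur in A_4 (6T4) (apart from the identity). Each of the other remaining candidates has further cycle types, and by the Chebotarev density theorem the matching factorization patterns would occur for a proportion of primes equal to their share of the group: S_4 (6T7) additionally contains elements of type 4+2 (6 of its 24 elements, about 25% of primes); (C_3 x C_3) : C_4 (6T10) additionally contains elements of type 4+2, 3+1+1+1 (22 of its 36 elements, about 61% of primes); PSL(2,5) (6T12) additionally contains elements of type 5+1 (24 of its 60 elements, about 40% of primes); A_6 (6T15) additionally contains elements of type 5+1, 4+2, 3+1+1+1 (274 of its 360 elements, about 76% of primes). None of the 33 primes tested shows any such pattern (for each of these groups the chance of that is below 10^-4), which rules them out. Hence G = A_4 (6T4), of order 12.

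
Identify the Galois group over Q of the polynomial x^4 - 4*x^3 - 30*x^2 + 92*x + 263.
D_4

The polynomial is an irreducible quartic over Q and its discriminant is -862619648, which is not a perfect square, so the Galois group is not contained in A_4. The resolvent cubic y^3 + 30*y^2 - 1420*y - 44232 has exactly one rational root, so the Galois group is C_4 or D_4. The quartic remains irreducible over Q(sqrt(disc)), so the group is D_4.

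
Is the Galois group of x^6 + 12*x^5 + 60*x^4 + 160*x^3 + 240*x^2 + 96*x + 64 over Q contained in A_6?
No

The polynomial is irreducible of degree 6 over Q. Its discriminant is -9727331052552192, which is not a perfect square. A Galois group lies in the alternating group exactly when the discriminant is a square in Q, so the Galois group ((S_3 x S_3) : C_2) is not contained in A_6.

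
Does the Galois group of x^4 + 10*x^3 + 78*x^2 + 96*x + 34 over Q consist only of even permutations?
Yes

The polynomial is irreducible of degree 4 over Q. Its discriminant is 295564864 = 17192^2, a perfect square. A Galois group lies in the alternating group exactly when the discriminant is a square in Q, so the Galois group (A_4) is contained in A_4.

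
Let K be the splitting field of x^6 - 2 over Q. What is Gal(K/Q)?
D_6

The polynomial f is an irreducible sextic over Q, so G = Gal(f/Q) is one of the 16 transitive subgroups 6T1, ..., 6T16 of S_6. The discriminant of f is 1492992, which is not a perfect square, so G is not contained in A_6. The transitive groups of degree 6 not contained in A_6 are: C_6 (6T1, order 6), S_3 (6T2, order 6), D_6 (6T3, order 12), C_3 x S_3 (6T5, order 18), A_4 x C_2 (6T6, order 24), S_4 (6T8, order 24), S_3 x S_3 (6T9, order 36), S_4 x C_2 (6T11, order 48), (S_3 x S_3) : C_2 (6T13, order 72), PGL(2,5) (6T14, order 120), S_6 (6T16, order 720). By Dedekind's theorem, for a prime p not dividing disc(f) the degrees of the irreducible factors of f mod p form the cycle type of an element of G. Factoring f modulo the 79 such primes p <= 419 (skipping 2, 3, which divide the discriminant), each new pattern first appears at: mod 5: f = (x^2 + 2)(x^2 + x + 2)(x^2 + 4x + 2), pattern 2+2+2; mod 7: f = (x^3 + 3)(x^3 + 4), pattern 3+3; mod 13: f = (x^6 + 11), pattern 6; mod 17: f = (x + 5)(x + 12)(x^2 + 5x + 8)(x^2 + 12x + 8), pattern 2+2+1+1; mod 31: f = (x + 2)(x + 10)(x + 12)(x + 19)(x + 21)(x + 29), pattern 1+1+1+1+1+1. No other pattern occurs in this range, so the set of observed cycle types is {2+2+2, 3+3, 6, 2+2+1+1, 1+1+1+1+1+1}. The candidates containing elements of all these cycle types are D_6 (6T3) of order 12, A_4 x C_2 (6T6) of order 24, S_3 x S_3 (6T9) of order 36, S_4 x C_2 (6T11) of order 48, (S_3 x S_3) : C_2 (6T13) of order 72, PGL(2,5) (6T14) of order 120, S_6 (6T16) of order 720; the others are excluded. The observed types are precisely the cycle types that occur in D_6 (6T3). Each of the other remaining candidates has further cycle types, and by the Chebotarev density theorem the matching factorization patterns would occur for a proportion of primes equal to their share of the group: A_4 x C_2 (6T6) additionally contains elements of type 2+1+1+1+1 (3 of its 24 elements, about 12% of primes); S_3 x S_3 (6T9) additionally contains elements of type 3+1+1+1 (4 of its 36 elements, about 11% of primes); S_4 x C_2 (6T11) additionally contains elements of type 4+2, 4+1+1, 2+1+1+1+1 (15 of its 48 elements, about 31% of primes); (S_3 x S_3) : C_2 (6T13) additionally contains elements of type 4+2, 3+2+1, 3+1+1+1, 2+1+1+1+1 (40 of its 72 elements, about 56% of primes); PGL(2,5) (6T14) additionally contains elements of type 5+1, 4+1+1 (54 of its 120 elements, about 45% of primes); S_6 (6T16) additionally contains elements of type 5+1, 4+2, 4+1+1, 3+2+1, 3+1+1+1, 2+1+1+1+1 (499 of its 720 elements, about 69% of primes). None of the 79 primes tested shows any such pattern (for each of these groups the chance of that is below 10^-4), which rules them out. Hence G = D_6 (6T3), of order 12.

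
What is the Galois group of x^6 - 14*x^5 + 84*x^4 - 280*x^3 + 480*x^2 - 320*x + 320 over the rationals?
6T10: (C_3 x C_3) : C_4

The polynomial f is an irreducible sextic over Q, so G = Gal(f/Q) is one of the 16 transitive subgroups 6T1, ..., 6T16 of S_6. The discriminant of f is 564385546240000 = 23756800^2, a perfect square, so G is contained in A_6. The transitive groups of degree 6 contained in A_6 are: A_4 (6T4, order 12), S_4 (6T7, order 24), (C_3 x C_3) : C_4 (6T10, order 36), PSL(2,5) (6T12, order 60), A_6 (6T15, order 360). By Dedekind's theorem, for a prime p not dividing disc(f) the degrees of the irreducible factors of f mod p form the cycle type of an element of G. Factoring f modulo the 19 such primes p <= 79 (skipping 2, 5, 29, which divide the discriminant), each new pattern first appears at: mod 3: f = (x^2 + 2x + 2)(x^4 + 2x^3 + x + 1), pattern 4+2; mod 11: f = (x^3 + 8x + 6)(x^3 + 8x^2 + 10x + 2), pattern 3+3; mod 19: f = (x + 12)(x + 14)(x^2 + 7x + 2)(x^2 + 10x + 10), pattern 2+2+1+1; mod 61: f = (x + 3)(x + 36)(x + 50)(x^3 + 19x^2 + 56x + 10), pattern 3+1+1+1. No other pattern occurs in this range, so the set of observed cycle types is {4+2, 3+3, 2+2+1+1, 3+1+1+1}. The candidates containing elements of all these cycle types are (C_3 x C_3) : C_4 (6T10) of order 36, A_6 (6T15) of order 360; the others are excluded. The observed types are precisely the cycle types that occur in (C_3 x C_3) : C_4 (6T10) (apart from the identity). Each of the other remaining candidates has further cycle types, and by the Chebotarev density theorem the matching factorization patterns would occur for a proportion of primes equal to their share of the group: A_6 (6T15) additionally contains elements of type 5+1 (144 of its 360 elements, about 40% of primes). None of the 19 primes tested shows any such pattern (for each of these groups the chance of that is below 10^-4), which rules them out. Hence G = (C_3 x C_3) : C_4 (6T10), of order 36.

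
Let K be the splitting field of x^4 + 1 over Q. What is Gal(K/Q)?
The polynomial is an irreducible quartic over Q and its discriminant is 256 = 16^2, a perfect square, so the Galois group is contained in A_4. The resolvent cubic y^3 - 4*y splits completely over Q, which gives the Klein four-group V_4.

V_4 (order 4)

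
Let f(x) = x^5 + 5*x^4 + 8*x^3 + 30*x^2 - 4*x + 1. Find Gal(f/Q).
S_5 (order 120)

The polynomial f is an irreducible quintic over Q, so G = Gal(f/Q) is a transitive subgroup of S_5: one of C_5 (5T1, order 5), D_5 (5T2, order 10), F_20 (5T3, order 20), A_5 (5T4, order 60) or S_5 (5T5, order 120). The discriminant of f is 2019549349, which is not a perfect square, so G is not contained in A_5. The transitive groups of degree 5 not contained in A_5 are: F_20 (5T3, order 20), S_5 (5T5, order 120). By Dedekind's theorem, for a prime p not dividing disc(f) the degrees of the irreducible factors of f mod p form the cycle type of an element of G. Factoring f modulo the first such prime p = 2, each new pattern first appears at: mod 2: f = (x^2 + x + 1)(x^3 + x + 1), pattern 3+2. No other pattern occurs in this range, so the set of observed cycle types is {3+2}. Among the candidates above, the only group containing elements of all these cycle types is S_5 (5T5) — F_20 (5T3) lacks at least one of them. Hence G = S_5 (5T5), of order 120.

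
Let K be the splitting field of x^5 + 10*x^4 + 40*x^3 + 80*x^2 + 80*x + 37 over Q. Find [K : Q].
20

The degree of the splitting field over Q equals the order of the Galois group, so first determine the group. The polynomial f is an irreducible quintic over Q, so G = Gal(f/Q) is a transitive subgroup of S_5: one of C_5 (5T1, order 5), D_5 (5T2, order 10), F_20 (5T3, order 20), A_5 (5T4, order 60) or S_5 (5T5, order 120). The discriminant of f is 1953125, which is not a perfect square, so G is not contained in A_5. The transitive groups of degree 5 not contained in A_5 are: F_20 (5T3, order 20), S_5 (5T5, order 120). By Dedekind's theorem, for a prime p not dividing disc(f) the degrees of the irreducible factors of f mod p form the cycle type of an element of G. Factoring f modulo the 18 such primes p <= 67 (skipping 5, which divides the discriminant), each new pattern first appears at: mod 2: f = (x + 1)(x^4 + x^3 + x^2 + x + 1), pattern 4+1; mod 11: f = (x^5 + 10x^4 + 7x^3 + 3x^2 + 3x + 4), pattern 5; mod 19: f = (x + 8)(x^2 + 9x + 12)(x^2 + 12x + 18), pattern 2+2+1; mod 31: f = (x + 9)(x + 16)(x + 21)(x + 27)(x + 30), pattern 1+1+1+1+1. No other pattern occurs in this range, so the set of observed cycle types is {4+1, 5, 2+2+1, 1+1+1+1+1}. The candidates containing elements of all these cycle types are F_20 (5T3) of order 20, S_5 (5T5) of order 120; the others are excluded. The observed types are precisely the cycle types that occur in F_20 (5T3). Each of the other remaining candidates has further cycle types, and by the Chebotarev density theorem the matching factorization patterns would occur for a proportion of primes equal to their share of the group: S_5 (5T5) additionally contains elements of type 3+2, 3+1+1, 2+1+1+1 (50 of its 120 elements, about 42% of primes). None of the 18 primes tested shows any such pattern (for each of these groups the chance of that is below 10^-4), which rules them out. Hence G = F_20 (5T3), of order 20. The Galois group F_20 (5T3) has order 20, so the splitting field has degree 20 over Q.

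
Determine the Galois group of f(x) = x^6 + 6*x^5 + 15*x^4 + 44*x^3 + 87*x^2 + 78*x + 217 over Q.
The polynomial f is an irreducible sextic over Q, so G = Gal(f/Q) is one of the 16 transitive subgroups 6T1, ..., 6T16 of S_6. The discriminant of f is -190210142896128, which is not a perfect square, so G is not contained in A_6. The transitive groups of degree 6 not contained in A_6 are: C_6 (6T1, order 6), S_3 (6T2, order 6), D_6 (6T3, order 12), C_3 x S_3 (6T5, order 18), A_4 x C_2 (6T6, order 24), S_4 (6T8, order 24), S_3 x S_3 (6T9, order 36), S_4 x C_2 (6T11, order 48), (S_3 x S_3) : C_2 (6T13, order 72), PGL(2,5) (6T14, order 120), S_6 (6T16, order 720). By Dedekind's theorem, for a prime p not dividing disc(f) the degrees of the irreducible factors of f mod p form the cycle type of an element of G. Factoring f modulo the 33 such primes p <= 149 (skipping 2, 3, which divide the discriminant), each new pattern first appears at: mod 5: f = (x^6 + x^5 + 4x^3 + 2x^2 + 3x + 2), pattern 6; mod 7: f = (x)(x + 4)(x + 6)(x^3 + 3x^2 + 3x + 5), pattern 3+1+1+1; mod 17: f = (x^2 + 10)(x^2 + 11x + 4)(x^2 + 12x + 5), pattern 2+2+2; mod 19: f = (x^3 + 3x^2 + 3x + 10)(x^3 + 3x^2 + 3x + 16), pattern 3+3; mod 73: f = (x + 12)(x + 14)(x + 16)(x + 30)(x + 32)(x + 48), pattern 1+1+1+1+1+1. No other pattern occurs in this range, so the set of observed cycle types is {6, 3+1+1+1, 2+2+2, 3+3, 1+1+1+1+1+1}. The candidates containing elements of all these cycle types are C_3 x S_3 (6T5) of order 18, S_3 x S_3 (6T9) of order 36, (S_3 x S_3) : C_2 (6T13) of order 72, S_6 (6T16) of order 720; the others are excluded. The observed types are precisely the cycle types that occur in C_3 x S_3 (6T5). Each of the other remaining candidates has further cycle types, and by the Chebotarev density theorem the matching factorization patterns would occur for a proportion of primes equal to their share of the group: S_3 x S_3 (6T9) additionally contains elements of type 2+2+1+1 (9 of its 36 elements, about 25% of primes); (S_3 x S_3) : C_2 (6T13) additionally contains elements of type 4+2, 3+2+1, 2+2+1+1, 2+1+1+1+1 (45 of its 72 elements, about 62% of primes); S_6 (6T16) additionally contains elements of type 5+1, 4+2, 4+1+1, 3+2+1, 2+2+1+1, 2+1+1+1+1 (504 of its 720 elements, about 70% of primes). None of the 33 primes tested shows any such pattern (for each of these groups the chance of that is below 10^-4), which rules them out. Hence G = C_3 x S_3 (6T5), of order 18.

6T5: C_3 x S_3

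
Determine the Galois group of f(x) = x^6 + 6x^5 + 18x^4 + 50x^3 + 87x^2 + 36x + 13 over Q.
The polynomial f is an irreducible sextic over Q, so G = Gal(f/Q) is one of the 16 transitive subgroups 6T1, ..., 6T16 of S_6. The discriminant of f is -28010528989632, which is not a perfect square, so G is not contained in A_6. The transitive groups of degree 6 not contained in A_6 are: C_6 (6T1, order 6), S_3 (6T2, order 6), D_6 (6T3, order 12), C_3 x S_3 (6T5, order 18), A_4 x C_2 (6T6, order 24), S_4 (6T8, order 24), S_3 x S_3 (6T9, order 36), S_4 x C_2 (6T11, order 48), (S_3 x S_3) : C_2 (6T13, order 72), PGL(2,5) (6T14, order 120), S_6 (6T16, order 720). By Dedekind's theorem, for a prime p not dividing disc(f) the degrees of the irreducible factors of f mod p form the cycle type of an element of G. Factoring f modulo the 21 such primes p <= 89 (skipping 2, 3, 7, which divide the discriminant), each new pattern first appears at: mod 5: f = (x^6 + x^5 + 3x^4 + 2x^2 + x + 3), pattern 6; mod 11: f = (x + 5)(x^5 + x^4 + 2x^3 + 7x^2 + 8x + 7), pattern 5+1; mod 13: f = (x)(x + 6)(x^4 + 5x^2 + 7x + 6), pattern 4+1+1; mod 23: f = (x + 4)(x + 17)(x^2 + x + 9)(x^2 + 7x + 19), pattern 2+2+1+1; mod 43: f = (x^3 + 3x^2 + 3x + 32)(x^3 + 3x^2 + 6x + 34), pattern 3+3; mod 61: f = (x^2 + 30x + 35)(x^2 + 48x + 6)(x^2 + 50x + 5), pattern 2+2+2. No other pattern occurs in this range, so the set of observed cycle types is {6, 5+1, 4+1+1, 2+2+1+1, 3+3, 2+2+2}. The candidates containing elements of all these cycle types are PGL(2,5) (6T14) of order 120, S_6 (6T16) of order 720; the others are excluded. The observed types are precisely the cycle types that occur in PGL(2,5) (6T14) (apart from the identity). Each of the other remaining candidates has further cycle types, and by the Chebotarev density theorem the matching factorization patterns would occur for a proportion of primes equal to their share of the group: S_6 (6T16) additionally contains elements of type 4+2, 3+2+1, 3+1+1+1, 2+1+1+1+1 (265 of its 720 elements, about 37% of primes). None of the 21 primes tested shows any such pattern (for each of these groups the chance of that is below 10^-4), which rules them out. Hence G = PGL(2,5) (6T14), of order 120.

PGL(2,5) (also written S5(6))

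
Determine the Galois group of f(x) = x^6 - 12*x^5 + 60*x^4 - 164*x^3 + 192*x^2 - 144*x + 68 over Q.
The polynomial f is an irreducible sextic over Q, so G = Gal(f/Q) is one of the 16 transitive subgroups 6T1, ..., 6T16 of S_6. The discriminant of f is 5114284084297728, which is not a perfect square, so G is not contained in A_6. The transitive groups of degree 6 not contained in A_6 are: C_6 (6T1, order 6), S_3 (6T2, order 6), D_6 (6T3, order 12), C_3 x S_3 (6T5, order 18), A_4 x C_2 (6T6, order 24), S_4 (6T8, order 24), S_3 x S_3 (6T9, order 36), S_4 x C_2 (6T11, order 48), (S_3 x S_3) : C_2 (6T13, order 72), PGL(2,5) (6T14, order 120), S_6 (6T16, order 720). By Dedekind's theorem, for a prime p not dividing disc(f) the degrees of the irreducible factors of f mod p form the cycle type of an element of G. Factoring f modulo the 79 such primes p <= 431 (skipping 2, 3, 31, 59, which divide the discriminant), each new pattern first appears at: mod 5: f = (x^2 + 3)(x^2 + x + 2)(x^2 + 2x + 3), pattern 2+2+2; mod 7: f = (x^3 + x^2 + x + 2)(x^3 + x^2 + 2x + 6), pattern 3+3; mod 13: f = (x^6 + x^5 + 8x^4 + 5x^3 + 10x^2 + 12x + 3), pattern 6; mod 17: f = (x)(x + 14)(x^2 + 11x + 14)(x^2 + 14x + 1), pattern 2+2+1+1; mod 127: f = (x + 5)(x + 22)(x + 45)(x + 92)(x + 94)(x + 111), pattern 1+1+1+1+1+1. No other pattern occurs in this range, so the set of observed cycle types is {2+2+2, 3+3, 6, 2+2+1+1, 1+1+1+1+1+1}. The candidates containing elements of all these cycle types are D_6 (6T3) of order 12, A_4 x C_2 (6T6) of order 24, S_3 x S_3 (6T9) of order 36, S_4 x C_2 (6T11) of order 48, (S_3 x S_3) : C_2 (6T13) of order 72, PGL(2,5) (6T14) of order 120, S_6 (6T16) of order 720; the others are excluded. The observed types are precisely the cycle types that occur in D_6 (6T3). Each of the other remaining candidates has further cycle types, and by the Chebotarev density theorem the matching factorization patterns would occur for a proportion of primes equal to their share of the group: A_4 x C_2 (6T6) additionally contains elements of type 2+1+1+1+1 (3 of its 24 elements, about 12% of primes); S_3 x S_3 (6T9) additionally contains elements of type 3+1+1+1 (4 of its 36 elements, about 11% of primes); S_4 x C_2 (6T11) additionally contains elements of type 4+2, 4+1+1, 2+1+1+1+1 (15 of its 48 elements, about 31% of primes); (S_3 x S_3) : C_2 (6T13) additionally contains elements of type 4+2, 3+2+1, 3+1+1+1, 2+1+1+1+1 (40 of its 72 elements, about 56% of primes); PGL(2,5) (6T14) additionally contains elements of type 5+1, 4+1+1 (54 of its 120 elements, about 45% of primes); S_6 (6T16) additionally contains elements of type 5+1, 4+2, 4+1+1, 3+2+1, 3+1+1+1, 2+1+1+1+1 (499 of its 720 elements, about 69% of primes). None of the 79 primes tested shows any such pattern (for each of these groups the chance of that is below 10^-4), which rules them out. Hence G = D_6 (6T3), of order 12.

D_6 (also written D6)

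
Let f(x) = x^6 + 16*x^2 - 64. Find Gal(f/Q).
S_4 (order 24)

The polynomial f is an irreducible sextic over Q, so G = Gal(f/Q) is one of the 16 transitive subgroups 6T1, ..., 6T16 of S_6. The discriminant of f is 66039417143296 = 8126464^2, a perfect square, so G is contained in A_6. The transitive groups of degree 6 contained in A_6 are: A_4 (6T4, order 12), S_4 (6T7, order 24), (C_3 x C_3) : C_4 (6T10, order 36), PSL(2,5) (6T12, order 60), A_6 (6T15, order 360). By Dedekind's theorem, for a prime p not dividing disc(f) the degrees of the irreducible factors of f mod p form the cycle type of an element of G. Factoring f modulo the 79 such primes p <= 419 (skipping 2, 31, which divide the discriminant), each new pattern first appears at: mod 3: f = (x^2 + 1)(x^4 + 2x^2 + 2), pattern 4+2; mod 5: f = (x^3 + 2x^2 + 2x + 2)(x^3 + 3x^2 + 2x + 3), pattern 3+3; mod 11: f = (x + 5)(x + 6)(x^2 + 3x + 6)(x^2 + 8x + 6), pattern 2+2+1+1; mod 67: f = (x + 4)(x + 6)(x + 22)(x + 45)(x + 61)(x + 63), pattern 1+1+1+1+1+1. No other pattern occurs in this range, so the set of observed cycle types is {4+2, 3+3, 2+2+1+1, 1+1+1+1+1+1}. The candidates containing elements of all these cycle types are S_4 (6T7) of order 24, (C_3 x C_3) : C_4 (6T10) of order 36, A_6 (6T15) of order 360; the others are excluded. The observed types are precisely the cycle types that occur in S_4 (6T7). Each of the other remaining candidates has further cycle types, and by the Chebotarev density theorem the matching factorization patterns would occur for a proportion of primes equal to their share of the group: (C_3 x C_3) : C_4 (6T10) additionally contains elements of type 3+1+1+1 (4 of its 36 elements, about 11% of primes); A_6 (6T15) additionally contains elements of type 5+1, 3+1+1+1 (184 of its 360 elements, about 51% of primes). None of the 79 primes tested shows any such pattern (for each of these groups the chance of that is below 10^-4), which rules them out. Hence G = S_4 (6T7), of order 24.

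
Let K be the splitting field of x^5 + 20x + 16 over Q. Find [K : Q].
The degree of the splitting field over Q equals the order of the Galois group, so first determine the group. The polynomial f is an irreducible quintic over Q, so G = Gal(f/Q) is a transitive subgroup of S_5: one of C_5 (5T1, order 5), D_5 (5T2, order 10), F_20 (5T3, order 20), A_5 (5T4, order 60) or S_5 (5T5, order 120). The discriminant of f is 1024000000 = 32000^2, a perfect square, so G is contained in A_5. The transitive groups of degree 5 contained in A_5 are: C_5 (5T1, order 5), D_5 (5T2, order 10), A_5 (5T4, order 60). By Dedekind's theorem, for a prime p not dividing disc(f) the degrees of the irreducible factors of f mod p form the cycle type of an element of G. Factoring f modulo the 2 such primes p <= 7 (skipping 2, 5, which divide the discriminant), each new pattern first appears at: mod 3: f = (x^5 + 2x + 1), pattern 5; mod 7: f = (x + 2)(x + 3)(x^3 + 2x^2 + 5x + 5), pattern 3+1+1. No other pattern occurs in this range, so the set of observed cycle types is {5, 3+1+1}. Among the candidates above, the only group containing elements of all these cycle types is A_5 (5T4) — each of C_5 (5T1), D_5 (5T2) lacks at least one of them. Hence G = A_5 (5T4), of order 60. The Galois group A_5 (5T4) has order 60, so the splitting field has degree 60 over Q.

60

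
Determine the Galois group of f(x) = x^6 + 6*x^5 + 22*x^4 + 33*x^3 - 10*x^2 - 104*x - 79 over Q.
S_6

The polynomial f is an irreducible sextic over Q, so G = Gal(f/Q) is one of the 16 transitive subgroups 6T1, ..., 6T16 of S_6. The discriminant of f is 98450382354821, which is not a perfect square, so G is not contained in A_6. The transitive groups of degree 6 not contained in A_6 are: C_6 (6T1, order 6), S_3 (6T2, order 6), D_6 (6T3, order 12), C_3 x S_3 (6T5, order 18), A_4 x C_2 (6T6, order 24), S_4 (6T8, order 24), S_3 x S_3 (6T9, order 36), S_4 x C_2 (6T11, order 48), (S_3 x S_3) : C_2 (6T13, order 72), PGL(2,5) (6T14, order 120), S_6 (6T16, order 720). By Dedekind's theorem, for a prime p not dividing disc(f) the degrees of the irreducible factors of f mod p form the cycle type of an element of G. Factoring f modulo the 6 such primes p <= 17 (skipping 7, which divides the discriminant), each new pattern first appears at: mod 2: f = (x^6 + x^3 + 1), pattern 6; mod 5: f = (x + 3)(x^5 + 3x^4 + 3x^3 + 4x^2 + 3x + 2), pattern 5+1; mod 17: f = (x + 4)(x^2 + 9x + 11)(x^3 + 10x^2 + 15x + 4), pattern 3+2+1. No other pattern occurs in this range, so the set of observed cycle types is {6, 5+1, 3+2+1}. Among the candidates above, the only group containing elements of all these cycle types is S_6 (6T16); every other candidate lacks at least one of them. Hence G = S_6 (6T16), of order 720.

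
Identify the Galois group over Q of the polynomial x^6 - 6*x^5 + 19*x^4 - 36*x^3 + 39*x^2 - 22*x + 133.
The polynomial f is an irreducible sextic over Q, so G = Gal(f/Q) is one of the 16 transitive subgroups 6T1, ..., 6T16 of S_6. The discriminant of f is -1849378557919232, which is not a perfect square, so G is not contained in A_6. The transitive groups of degree 6 not contained in A_6 are: C_6 (6T1, order 6), S_3 (6T2, order 6), D_6 (6T3, order 12), C_3 x S_3 (6T5, order 18), A_4 x C_2 (6T6, order 24), S_4 (6T8, order 24), S_3 x S_3 (6T9, order 36), S_4 x C_2 (6T11, order 48), (S_3 x S_3) : C_2 (6T13, order 72), PGL(2,5) (6T14, order 120), S_6 (6T16, order 720). By Dedekind's theorem, for a prime p not dividing disc(f) the degrees of the irreducible factors of f mod p form the cycle type of an element of G. Factoring f modulo the 29 such primes p <= 127 (skipping 2, 29, which divide the discriminant), each new pattern first appears at: mod 3: f = (x^3 + x^2 + 2x + 1)(x^3 + 2x^2 + 1), pattern 3+3; mod 5: f = (x^6 + 4x^5 + 4x^4 + 4x^3 + 4x^2 + 3x + 3), pattern 6; mod 7: f = (x)(x + 5)(x^4 + 3x^3 + 4x^2 + 4), pattern 4+1+1; mod 17: f = (x + 6)(x + 9)(x^2 + 2x + 6)(x^2 + 11x + 14), pattern 2+2+1+1; mod 23: f = (x^2 + x + 8)(x^2 + 18x + 14)(x^2 + 21x + 17), pattern 2+2+2; mod 67: f = (x^2 + 65x + 57)(x^4 + 63x^3 + 21x^2 + 33x + 47), pattern 4+2; mod 127: f = (x + 6)(x + 46)(x + 79)(x + 119)(x^2 + 125x + 104), pattern 2+1+1+1+1. No other pattern occurs in this range, so the set of observed cycle types is {3+3, 6, 4+1+1, 2+2+1+1, 2+2+2, 4+2, 2+1+1+1+1}. The candidates containing elements of all these cycle types are S_4 x C_2 (6T11) of order 48, S_6 (6T16) of order 720; the others are excluded. The observed types are precisely the cycle types that occur in S_4 x C_2 (6T11) (apart from the identity). Each of the other remaining candidates has further cycle types, and by the Chebotarev density theorem the matching factorization patterns would occur for a proportion of primes equal to their share of the group: S_6 (6T16) additionally contains elements of type 5+1, 3+2+1, 3+1+1+1 (304 of its 720 elements, about 42% of primes). None of the 29 primes tested shows any such pattern (for each of these groups the chance of that is below 10^-4), which rules them out. Hence G = S_4 x C_2 (6T11), of order 48.

6T11: S_4 x C_2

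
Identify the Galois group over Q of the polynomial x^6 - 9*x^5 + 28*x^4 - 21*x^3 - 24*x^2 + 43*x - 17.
S_4

The polynomial f is an irreducible sextic over Q, so G = Gal(f/Q) is one of the 16 transitive subgroups 6T1, ..., 6T16 of S_6. The discriminant of f is 54786284800, which is not a perfect square, so G is not contained in A_6. The transitive groups of degree 6 not contained in A_6 are: C_6 (6T1, order 6), S_3 (6T2, order 6), D_6 (6T3, order 12), C_3 x S_3 (6T5, order 18), A_4 x C_2 (6T6, order 24), S_4 (6T8, order 24), S_3 x S_3 (6T9, order 36), S_4 x C_2 (6T11, order 48), (S_3 x S_3) : C_2 (6T13, order 72), PGL(2,5) (6T14, order 120), S_6 (6T16, order 720). By Dedekind's theorem, for a prime p not dividing disc(f) the degrees of the irreducible factors of f mod p form the cycle type of an element of G. Factoring f modulo the 22 such primes p <= 101 (skipping 2, 5, 13, 37, which divide the discriminant), each new pattern first appears at: mod 3: f = (x^3 + x^2 + 2)(x^3 + 2x^2 + 2x + 2), pattern 3+3; mod 17: f = (x)(x + 3)(x^4 + 5x^3 + 13x^2 + 8x + 3), pattern 4+1+1; mod 31: f = (x^2 + 5x + 1)(x^2 + 21x + 13)(x^2 + 27x + 13), pattern 2+2+2; mod 67: f = (x + 15)(x + 24)(x^2 + 33x + 54)(x^2 + 53x + 5), pattern 2+2+1+1. No other pattern occurs in this range, so the set of observed cycle types is {3+3, 4+1+1, 2+2+2, 2+2+1+1}. The candidates containing elements of all these cycle types are S_4 (6T8) of order 24, S_4 x C_2 (6T11) of order 48, PGL(2,5) (6T14) of order 120, S_6 (6T16) of order 720; the others are excluded. The observed types are precisely the cycle types that occur in S_4 (6T8) (apart from the identity). Each of the other remaining candidates has further cycle types, and by the Chebotarev density theorem the matching factorization patterns would occur for a proportion of primes equal to their share of the group: S_4 x C_2 (6T11) additionally contains elements of type 6, 4+2, 2+1+1+1+1 (17 of its 48 elements, about 35% of primes); PGL(2,5) (6T14) additionally contains elements of type 6, 5+1 (44 of its 120 elements, about 37% of primes); S_6 (6T16) additionally contains elements of type 6, 5+1, 4+2, 3+2+1, 3+1+1+1, 2+1+1+1+1 (529 of its 720 elements, about 73% of primes). None of the 22 primes tested shows any such pattern (for each of these groups the chance of that is below 10^-4), which rules them out. Hence G = S_4 (6T8), of order 24.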